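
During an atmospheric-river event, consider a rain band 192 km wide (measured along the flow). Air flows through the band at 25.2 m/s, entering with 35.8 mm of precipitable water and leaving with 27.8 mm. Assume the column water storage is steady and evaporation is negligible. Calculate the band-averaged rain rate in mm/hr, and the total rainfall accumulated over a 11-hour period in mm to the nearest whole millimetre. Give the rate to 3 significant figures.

R ≈ 3.78 mm/hr; total ≈ 42 mm

Column moisture flux per unit crosswind length is F = V × PW.
Inflow: F_in = 25.2 × 35.8 = 902.16 mm·m/s
Outflow: F_out = 25.2 × 27.8 = 700.56 mm·m/s
Steady-state rate R = (F_in − F_out)/L = (902.16 − 700.56) / 192000 m = 1.050e-03 mm/s.
R = 1.050e-03 × 3600 = 3.78 mm/hr.
Over 11 h: total = 3.78 × 11 = 41.58 ≈ 42 mm.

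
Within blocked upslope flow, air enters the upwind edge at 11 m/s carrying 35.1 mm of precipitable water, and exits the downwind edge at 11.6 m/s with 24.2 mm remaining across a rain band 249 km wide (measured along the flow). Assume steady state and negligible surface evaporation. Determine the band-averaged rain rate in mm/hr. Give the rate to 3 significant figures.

R ≈ 1.52 mm/hr

Column moisture flux per unit crosswind length is F = V × PW.
Inflow: F_in = 11 × 35.1 = 386.1 mm·m/s
Outflow: F_out = 11.6 × 24.2 = 280.72 mm·m/s
Steady-state rate R = (F_in − F_out)/L = (386.1 − 280.72) / 249000 m = 4.232e-04 mm/s.
R = 4.232e-04 × 3600 = 1.52 mm/hr.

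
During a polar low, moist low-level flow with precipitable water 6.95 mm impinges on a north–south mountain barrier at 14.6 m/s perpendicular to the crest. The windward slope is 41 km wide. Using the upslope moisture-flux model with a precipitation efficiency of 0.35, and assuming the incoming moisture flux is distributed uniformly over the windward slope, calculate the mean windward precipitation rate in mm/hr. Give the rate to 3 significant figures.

R ≈ 3.12 mm/hr

Incoming column moisture flux per unit ridge length: F = V × PW = 14.6 × 6.95 = 101.47 mm·m/s.
Spread over the 41 km slope with efficiency ε = 0.35: R = ε·F/W = 0.35 × 101.47 / 41000 m = 8.662e-04 mm/s.
R = 8.662e-04 × 3600 = 3.12 mm/hr.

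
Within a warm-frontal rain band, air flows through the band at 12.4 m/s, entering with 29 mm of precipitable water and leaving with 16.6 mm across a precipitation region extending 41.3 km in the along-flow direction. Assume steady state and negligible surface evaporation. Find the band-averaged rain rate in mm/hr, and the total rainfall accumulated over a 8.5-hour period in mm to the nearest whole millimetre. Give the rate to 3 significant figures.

R ≈ 13.4 mm/hr; total ≈ 114 mm

Column moisture flux per unit crosswind length is F = V × PW.
Inflow: F_in = 12.4 × 29 = 359.6 mm·m/s
Outflow: F_out = 12.4 × 16.6 = 205.84 mm·m/s
Steady-state rate R = (F_in − F_out)/L = (359.6 − 205.84) / 41300 m = 3.723e-03 mm/s.
R = 3.723e-03 × 3600 = 13.4 mm/hr.
Over 8.5 h: total = 13.4 × 8.5 = 113.9 ≈ 114 mm.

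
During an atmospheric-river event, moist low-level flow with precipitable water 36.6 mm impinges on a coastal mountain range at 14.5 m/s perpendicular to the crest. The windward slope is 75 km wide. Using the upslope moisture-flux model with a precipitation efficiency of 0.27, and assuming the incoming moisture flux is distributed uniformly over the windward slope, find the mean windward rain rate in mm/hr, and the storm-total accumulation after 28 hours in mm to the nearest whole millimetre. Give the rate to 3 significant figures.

R ≈ 6.88 mm/hr; total ≈ 193 mm

Incoming column moisture flux per unit ridge length: F = V × PW = 14.5 × 36.6 = 530.7 mm·m/s.
Spread over the 75 km slope with efficiency ε = 0.27: R = ε·F/W = 0.27 × 530.7 / 75000 m = 1.911e-03 mm/s.
R = 1.911e-03 × 3600 = 6.88 mm/hr.
Over 28 h: total = 6.88 × 28 = 192.64 ≈ 193 mm.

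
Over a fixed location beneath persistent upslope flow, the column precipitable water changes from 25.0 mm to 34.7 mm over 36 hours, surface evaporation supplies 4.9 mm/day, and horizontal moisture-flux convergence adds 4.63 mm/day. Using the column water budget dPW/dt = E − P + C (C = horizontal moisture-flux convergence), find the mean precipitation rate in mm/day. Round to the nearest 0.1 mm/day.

dPW/dt = (34.7 − 25.0) mm / (36/24 day) = +6.467 mm/day.
P = E + C − dPW/dt = 4.9 + (4.63) − (+6.467) = 3.1 mm/day.

P ≈ 3.1 mm/day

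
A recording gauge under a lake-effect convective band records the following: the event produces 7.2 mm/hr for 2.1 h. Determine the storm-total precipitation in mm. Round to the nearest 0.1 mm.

Total = Σ Rᵢ Δtᵢ = 7.2 × 2.1
      = 15.12 = 15.1 mm.

total ≈ 15.1 mm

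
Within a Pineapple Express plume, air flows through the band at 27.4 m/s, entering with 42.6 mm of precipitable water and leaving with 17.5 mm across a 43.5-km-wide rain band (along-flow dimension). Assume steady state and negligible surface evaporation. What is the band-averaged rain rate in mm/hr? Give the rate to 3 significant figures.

Column moisture flux per unit crosswind length is F = V × PW.
Inflow: F_in = 27.4 × 42.6 = 1167.24 mm·m/s
Outflow: F_out = 27.4 × 17.5 = 479.5 mm·m/s
Steady-state rate R = (F_in − F_out)/L = (1167.24 − 479.5) / 43500 m = 1.581e-02 mm/s.
R = 1.581e-02 × 3600 = 56.9 mm/hr.

R ≈ 56.9 mm/hr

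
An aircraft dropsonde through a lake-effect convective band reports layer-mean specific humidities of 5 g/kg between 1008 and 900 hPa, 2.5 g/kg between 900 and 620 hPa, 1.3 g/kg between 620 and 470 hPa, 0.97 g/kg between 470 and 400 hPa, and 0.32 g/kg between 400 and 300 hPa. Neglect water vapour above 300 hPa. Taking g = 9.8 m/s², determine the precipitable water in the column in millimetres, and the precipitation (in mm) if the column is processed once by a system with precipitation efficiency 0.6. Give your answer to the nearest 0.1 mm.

PW ≈ 15.7 mm; precipitation ≈ 9.4 mm

Precipitable water is the column-integrated vapour mass per unit area: PW = (1/g) Σ q̄ Δp, with q in kg/kg and Δp in Pa (1 kg/m² of water = 1 mm).
Layer 1008–900 hPa: Δp = 108 hPa = 10800 Pa, q̄ = 0.005 kg/kg → 0.005 × 10800 / 9.8 = 5.51 mm
Layer 900–620 hPa: Δp = 280 hPa = 28000 Pa, q̄ = 0.0025 kg/kg → 0.0025 × 28000 / 9.8 = 7.14 mm
Layer 620–470 hPa: Δp = 150 hPa = 15000 Pa, q̄ = 0.0013 kg/kg → 0.0013 × 15000 / 9.8 = 1.99 mm
Layer 470–400 hPa: Δp = 70 hPa = 7000 Pa, q̄ = 0.00097 kg/kg → 0.00097 × 7000 / 9.8 = 0.69 mm
Layer 400–300 hPa: Δp = 100 hPa = 10000 Pa, q̄ = 0.00032 kg/kg → 0.00032 × 10000 / 9.8 = 0.33 mm
PW = 5.51 + 7.14 + 1.99 + 0.69 + 0.33 = 15.66 ≈ 15.7 mm.
Precipitation = ε × PW = 0.6 × 15.7 = 9.4 mm.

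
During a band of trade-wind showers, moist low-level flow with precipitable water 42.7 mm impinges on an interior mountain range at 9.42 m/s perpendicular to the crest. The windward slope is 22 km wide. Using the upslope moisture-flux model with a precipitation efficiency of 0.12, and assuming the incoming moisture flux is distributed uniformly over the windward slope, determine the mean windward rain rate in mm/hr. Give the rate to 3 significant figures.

R ≈ 7.90 mm/hr

Incoming column moisture flux per unit ridge length: F = V × PW = 9.42 × 42.7 = 402.234 mm·m/s.
Spread over the 22 km slope with efficiency ε = 0.12: R = ε·F/W = 0.12 × 402.234 / 22000 m = 2.194e-03 mm/s.
R = 2.194e-03 × 3600 = 7.90 mm/hr.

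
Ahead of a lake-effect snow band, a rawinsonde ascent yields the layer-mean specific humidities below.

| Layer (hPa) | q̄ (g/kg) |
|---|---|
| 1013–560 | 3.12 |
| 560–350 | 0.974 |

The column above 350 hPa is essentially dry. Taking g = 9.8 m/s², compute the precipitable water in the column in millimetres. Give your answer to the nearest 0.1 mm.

Precipitable water is the column-integrated vapour mass per unit area: PW = (1/g) Σ q̄ Δp, with q in kg/kg and Δp in Pa (1 kg/m² of water = 1 mm).
Layer 1013–560 hPa: Δp = 453 hPa = 45300 Pa, q̄ = 0.00312 kg/kg → 0.00312 × 45300 / 9.8 = 14.42 mm
Layer 560–350 hPa: Δp = 210 hPa = 21000 Pa, q̄ = 0.000974 kg/kg → 0.000974 × 21000 / 9.8 = 2.09 mm
PW = 14.42 + 2.09 = 16.51 ≈ 16.5 mm.

PW ≈ 16.5 mm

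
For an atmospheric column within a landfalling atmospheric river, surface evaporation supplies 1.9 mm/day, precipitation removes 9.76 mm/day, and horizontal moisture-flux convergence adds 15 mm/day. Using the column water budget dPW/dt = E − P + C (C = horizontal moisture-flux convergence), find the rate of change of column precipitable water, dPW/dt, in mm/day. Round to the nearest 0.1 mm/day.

dPW/dt = E − P + C = 1.9 − 9.76 + (15) = 7.1 mm/day.

dPW/dt ≈ 7.1 mm/day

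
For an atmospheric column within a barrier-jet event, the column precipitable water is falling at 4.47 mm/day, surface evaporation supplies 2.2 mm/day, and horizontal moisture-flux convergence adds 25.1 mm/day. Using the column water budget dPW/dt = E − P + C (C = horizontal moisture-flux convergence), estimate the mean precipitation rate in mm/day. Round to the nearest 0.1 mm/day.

P ≈ 31.8 mm/day

dPW/dt = -4.47 mm/day.
P = E + C − dPW/dt = 2.2 + (25.1) − (-4.47) = 31.8 mm/day.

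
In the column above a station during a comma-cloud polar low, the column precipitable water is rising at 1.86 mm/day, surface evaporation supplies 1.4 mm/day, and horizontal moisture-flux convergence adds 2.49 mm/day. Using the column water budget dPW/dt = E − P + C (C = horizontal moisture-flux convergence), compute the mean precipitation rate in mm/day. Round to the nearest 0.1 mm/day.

dPW/dt = +1.86 mm/day.
P = E + C − dPW/dt = 1.4 + (2.49) − (+1.86) = 2.0 mm/day.

P ≈ 2.0 mm/day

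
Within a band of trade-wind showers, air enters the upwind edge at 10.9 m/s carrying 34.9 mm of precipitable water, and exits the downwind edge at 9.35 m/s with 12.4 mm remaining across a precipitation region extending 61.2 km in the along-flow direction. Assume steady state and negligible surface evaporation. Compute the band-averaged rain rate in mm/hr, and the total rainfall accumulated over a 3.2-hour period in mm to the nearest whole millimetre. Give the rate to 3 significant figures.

R ≈ 15.6 mm/hr; total ≈ 50 mm

Column moisture flux per unit crosswind length is F = V × PW.
Inflow: F_in = 10.9 × 34.9 = 380.41 mm·m/s
Outflow: F_out = 9.35 × 12.4 = 115.94 mm·m/s
Steady-state rate R = (F_in − F_out)/L = (380.41 − 115.94) / 61200 m = 4.321e-03 mm/s.
R = 4.321e-03 × 3600 = 15.6 mm/hr.
Over 3.2 h: total = 15.6 × 3.2 = 49.92 ≈ 50 mm.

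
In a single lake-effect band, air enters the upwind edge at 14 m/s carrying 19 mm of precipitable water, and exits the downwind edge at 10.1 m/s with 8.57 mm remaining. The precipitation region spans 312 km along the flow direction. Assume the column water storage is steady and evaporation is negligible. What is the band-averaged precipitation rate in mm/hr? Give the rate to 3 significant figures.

R ≈ 2.07 mm/hr

Column moisture flux per unit crosswind length is F = V × PW.
Inflow: F_in = 14 × 19 = 266 mm·m/s
Outflow: F_out = 10.1 × 8.57 = 86.557 mm·m/s
Steady-state rate R = (F_in − F_out)/L = (266 − 86.557) / 312000 m = 5.751e-04 mm/s.
R = 5.751e-04 × 3600 = 2.07 mm/hr.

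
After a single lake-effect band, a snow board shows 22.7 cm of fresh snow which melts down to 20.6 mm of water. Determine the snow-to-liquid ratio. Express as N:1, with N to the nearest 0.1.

ratio ≈ 11.0

Ratio = snow depth / SWE = 227 mm / 20.6 mm = 11.0, i.e. 11.0:1.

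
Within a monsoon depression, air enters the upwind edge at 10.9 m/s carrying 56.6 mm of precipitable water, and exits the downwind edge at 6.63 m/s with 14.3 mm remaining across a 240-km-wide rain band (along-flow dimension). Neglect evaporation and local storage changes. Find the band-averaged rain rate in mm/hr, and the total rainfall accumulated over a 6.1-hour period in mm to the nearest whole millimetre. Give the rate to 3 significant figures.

R ≈ 7.83 mm/hr; total ≈ 48 mm

Column moisture flux per unit crosswind length is F = V × PW.
Inflow: F_in = 10.9 × 56.6 = 616.94 mm·m/s
Outflow: F_out = 6.63 × 14.3 = 94.809 mm·m/s
Steady-state rate R = (F_in − F_out)/L = (616.94 − 94.809) / 240000 m = 2.176e-03 mm/s.
R = 2.176e-03 × 3600 = 7.83 mm/hr.
Over 6.1 h: total = 7.83 × 6.1 = 47.763 ≈ 48 mm.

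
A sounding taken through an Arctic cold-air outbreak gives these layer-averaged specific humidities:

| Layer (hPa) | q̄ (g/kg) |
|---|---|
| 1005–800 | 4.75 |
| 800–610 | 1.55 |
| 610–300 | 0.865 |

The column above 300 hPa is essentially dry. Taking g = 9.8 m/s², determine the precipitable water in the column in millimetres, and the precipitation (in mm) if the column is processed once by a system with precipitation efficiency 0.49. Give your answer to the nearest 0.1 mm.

PW ≈ 15.7 mm; precipitation ≈ 7.7 mm

Precipitable water is the column-integrated vapour mass per unit area: PW = (1/g) Σ q̄ Δp, with q in kg/kg and Δp in Pa (1 kg/m² of water = 1 mm).
Layer 1005–800 hPa: Δp = 205 hPa = 20500 Pa, q̄ = 0.00475 kg/kg → 0.00475 × 20500 / 9.8 = 9.94 mm
Layer 800–610 hPa: Δp = 190 hPa = 19000 Pa, q̄ = 0.00155 kg/kg → 0.00155 × 19000 / 9.8 = 3.01 mm
Layer 610–300 hPa: Δp = 310 hPa = 31000 Pa, q̄ = 0.000865 kg/kg → 0.000865 × 31000 / 9.8 = 2.74 mm
PW = 9.94 + 3.01 + 2.74 = 15.69 ≈ 15.7 mm.
Precipitation = ε × PW = 0.49 × 15.7 = 7.7 mm.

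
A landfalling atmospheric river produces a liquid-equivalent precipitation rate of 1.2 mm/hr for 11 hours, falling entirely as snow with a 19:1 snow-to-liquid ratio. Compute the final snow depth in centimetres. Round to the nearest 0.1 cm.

snow depth ≈ 25.1 cm

Liquid-equivalent depth = 1.2 × 11 = 13.2 mm.
Snow depth = 13.2 mm × 19 = 250.8 mm = 25.1 cm.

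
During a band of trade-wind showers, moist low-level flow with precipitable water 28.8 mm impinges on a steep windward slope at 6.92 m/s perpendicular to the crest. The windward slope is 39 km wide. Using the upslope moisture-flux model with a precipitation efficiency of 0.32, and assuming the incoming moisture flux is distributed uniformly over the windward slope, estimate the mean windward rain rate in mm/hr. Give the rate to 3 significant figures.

Incoming column moisture flux per unit ridge length: F = V × PW = 6.92 × 28.8 = 199.296 mm·m/s.
Spread over the 39 km slope with efficiency ε = 0.32: R = ε·F/W = 0.32 × 199.296 / 39000 m = 1.635e-03 mm/s.
R = 1.635e-03 × 3600 = 5.89 mm/hr.

R ≈ 5.89 mm/hr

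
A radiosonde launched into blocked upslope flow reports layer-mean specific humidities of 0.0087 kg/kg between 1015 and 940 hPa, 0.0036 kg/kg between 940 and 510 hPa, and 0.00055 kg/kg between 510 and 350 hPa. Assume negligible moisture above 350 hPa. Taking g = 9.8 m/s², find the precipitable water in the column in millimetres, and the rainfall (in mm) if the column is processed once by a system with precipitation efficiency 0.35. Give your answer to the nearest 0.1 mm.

Precipitable water is the column-integrated vapour mass per unit area: PW = (1/g) Σ q̄ Δp, with q in kg/kg and Δp in Pa (1 kg/m² of water = 1 mm).
Layer 1015–940 hPa: Δp = 75 hPa = 7500 Pa, q̄ = 0.0087 kg/kg → 0.0087 × 7500 / 9.8 = 6.66 mm
Layer 940–510 hPa: Δp = 430 hPa = 43000 Pa, q̄ = 0.0036 kg/kg → 0.0036 × 43000 / 9.8 = 15.80 mm
Layer 510–350 hPa: Δp = 160 hPa = 16000 Pa, q̄ = 0.00055 kg/kg → 0.00055 × 16000 / 9.8 = 0.90 mm
PW = 6.66 + 15.80 + 0.90 = 23.36 ≈ 23.4 mm.
Rainfall = ε × PW = 0.35 × 23.4 = 8.2 mm.

PW ≈ 23.4 mm; rainfall ≈ 8.2 mm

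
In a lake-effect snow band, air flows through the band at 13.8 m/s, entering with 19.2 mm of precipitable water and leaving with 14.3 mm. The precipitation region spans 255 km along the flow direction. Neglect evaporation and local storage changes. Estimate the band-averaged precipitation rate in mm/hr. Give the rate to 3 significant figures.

R ≈ 0.955 mm/hr

Column moisture flux per unit crosswind length is F = V × PW.
Inflow: F_in = 13.8 × 19.2 = 264.96 mm·m/s
Outflow: F_out = 13.8 × 14.3 = 197.34 mm·m/s
Steady-state rate R = (F_in − F_out)/L = (264.96 − 197.34) / 255000 m = 2.652e-04 mm/s.
R = 2.652e-04 × 3600 = 0.955 mm/hr.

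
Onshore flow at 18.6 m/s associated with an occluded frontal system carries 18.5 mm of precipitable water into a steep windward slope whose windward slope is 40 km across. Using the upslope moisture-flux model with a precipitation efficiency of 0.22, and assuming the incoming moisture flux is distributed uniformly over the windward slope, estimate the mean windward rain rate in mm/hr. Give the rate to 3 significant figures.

Incoming column moisture flux per unit ridge length: F = V × PW = 18.6 × 18.5 = 344.1 mm·m/s.
Spread over the 40 km slope with efficiency ε = 0.22: R = ε·F/W = 0.22 × 344.1 / 40000 m = 1.893e-03 mm/s.
R = 1.893e-03 × 3600 = 6.81 mm/hr.

R ≈ 6.81 mm/hr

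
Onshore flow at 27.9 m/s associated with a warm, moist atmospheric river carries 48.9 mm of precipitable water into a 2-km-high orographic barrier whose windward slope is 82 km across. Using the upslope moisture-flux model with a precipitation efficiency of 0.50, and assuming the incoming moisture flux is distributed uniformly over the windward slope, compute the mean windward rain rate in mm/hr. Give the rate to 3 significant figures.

R ≈ 29.9 mm/hr

Incoming column moisture flux per unit ridge length: F = V × PW = 27.9 × 48.9 = 1364.31 mm·m/s.
Spread over the 82 km slope with efficiency ε = 0.50: R = ε·F/W = 0.50 × 1364.31 / 82000 m = 8.319e-03 mm/s.
R = 8.319e-03 × 3600 = 29.9 mm/hr.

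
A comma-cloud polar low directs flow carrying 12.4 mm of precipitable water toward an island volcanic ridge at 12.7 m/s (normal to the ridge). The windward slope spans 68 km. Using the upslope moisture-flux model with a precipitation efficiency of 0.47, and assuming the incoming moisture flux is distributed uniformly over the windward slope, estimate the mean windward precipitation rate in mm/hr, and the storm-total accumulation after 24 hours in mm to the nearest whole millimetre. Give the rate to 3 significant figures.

Incoming column moisture flux per unit ridge length: F = V × PW = 12.7 × 12.4 = 157.48 mm·m/s.
Spread over the 68 km slope with efficiency ε = 0.47: R = ε·F/W = 0.47 × 157.48 / 68000 m = 1.088e-03 mm/s.
R = 1.088e-03 × 3600 = 3.92 mm/hr.
Over 24 h: total = 3.92 × 24 = 94.08 ≈ 94 mm.

R ≈ 3.92 mm/hr; total ≈ 94 mm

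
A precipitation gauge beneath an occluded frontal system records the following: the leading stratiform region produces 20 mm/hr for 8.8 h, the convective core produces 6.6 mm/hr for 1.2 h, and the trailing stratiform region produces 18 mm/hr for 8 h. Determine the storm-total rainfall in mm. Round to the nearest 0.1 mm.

Total = Σ Rᵢ Δtᵢ = 20 × 8.8 + 6.6 × 1.2 + 18 × 8
      = 176 + 7.92 + 144 = 327.9 mm.

total ≈ 327.9 mm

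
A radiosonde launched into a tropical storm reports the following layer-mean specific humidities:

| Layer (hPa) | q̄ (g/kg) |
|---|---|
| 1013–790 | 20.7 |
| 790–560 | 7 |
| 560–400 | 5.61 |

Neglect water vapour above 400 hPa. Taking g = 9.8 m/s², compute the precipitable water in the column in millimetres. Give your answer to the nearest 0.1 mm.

Precipitable water is the column-integrated vapour mass per unit area: PW = (1/g) Σ q̄ Δp, with q in kg/kg and Δp in Pa (1 kg/m² of water = 1 mm).
Layer 1013–790 hPa: Δp = 223 hPa = 22300 Pa, q̄ = 0.0207 kg/kg → 0.0207 × 22300 / 9.8 = 47.10 mm
Layer 790–560 hPa: Δp = 230 hPa = 23000 Pa, q̄ = 0.007 kg/kg → 0.007 × 23000 / 9.8 = 16.43 mm
Layer 560–400 hPa: Δp = 160 hPa = 16000 Pa, q̄ = 0.00561 kg/kg → 0.00561 × 16000 / 9.8 = 9.16 mm
PW = 47.10 + 16.43 + 9.16 = 72.69 ≈ 72.7 mm.

PW ≈ 72.7 mm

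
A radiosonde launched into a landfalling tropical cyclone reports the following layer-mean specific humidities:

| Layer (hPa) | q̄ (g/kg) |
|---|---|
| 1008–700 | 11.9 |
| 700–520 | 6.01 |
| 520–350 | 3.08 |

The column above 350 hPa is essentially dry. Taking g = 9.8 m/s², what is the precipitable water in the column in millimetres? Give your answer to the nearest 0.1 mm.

Precipitable water is the column-integrated vapour mass per unit area: PW = (1/g) Σ q̄ Δp, with q in kg/kg and Δp in Pa (1 kg/m² of water = 1 mm).
Layer 1008–700 hPa: Δp = 308 hPa = 30800 Pa, q̄ = 0.0119 kg/kg → 0.0119 × 30800 / 9.8 = 37.40 mm
Layer 700–520 hPa: Δp = 180 hPa = 18000 Pa, q̄ = 0.00601 kg/kg → 0.00601 × 18000 / 9.8 = 11.04 mm
Layer 520–350 hPa: Δp = 170 hPa = 17000 Pa, q̄ = 0.00308 kg/kg → 0.00308 × 17000 / 9.8 = 5.34 mm
PW = 37.40 + 11.04 + 5.34 = 53.78 ≈ 53.8 mm.

PW ≈ 53.8 mm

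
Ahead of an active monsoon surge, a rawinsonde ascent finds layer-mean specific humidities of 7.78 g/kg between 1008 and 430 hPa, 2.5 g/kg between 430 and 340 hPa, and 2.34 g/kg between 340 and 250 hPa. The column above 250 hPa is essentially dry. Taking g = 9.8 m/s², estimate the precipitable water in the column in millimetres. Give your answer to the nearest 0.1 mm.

Precipitable water is the column-integrated vapour mass per unit area: PW = (1/g) Σ q̄ Δp, with q in kg/kg and Δp in Pa (1 kg/m² of water = 1 mm).
Layer 1008–430 hPa: Δp = 578 hPa = 57800 Pa, q̄ = 0.00778 kg/kg → 0.00778 × 57800 / 9.8 = 45.89 mm
Layer 430–340 hPa: Δp = 90 hPa = 9000 Pa, q̄ = 0.0025 kg/kg → 0.0025 × 9000 / 9.8 = 2.30 mm
Layer 340–250 hPa: Δp = 90 hPa = 9000 Pa, q̄ = 0.00234 kg/kg → 0.00234 × 9000 / 9.8 = 2.15 mm
PW = 45.89 + 2.30 + 2.15 = 50.34 ≈ 50.3 mm.

PW ≈ 50.3 mm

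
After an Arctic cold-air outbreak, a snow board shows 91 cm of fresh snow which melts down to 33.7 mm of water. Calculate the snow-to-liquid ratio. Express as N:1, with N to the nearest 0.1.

Ratio = snow depth / SWE = 910 mm / 33.7 mm = 27.0, i.e. 27.0:1.

ratio ≈ 27.0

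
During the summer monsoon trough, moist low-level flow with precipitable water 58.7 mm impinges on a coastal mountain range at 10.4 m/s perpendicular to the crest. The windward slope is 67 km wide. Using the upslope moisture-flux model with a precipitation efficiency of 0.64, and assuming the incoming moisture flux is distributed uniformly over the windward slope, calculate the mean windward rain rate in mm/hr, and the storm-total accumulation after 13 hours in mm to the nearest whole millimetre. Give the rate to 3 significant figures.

Incoming column moisture flux per unit ridge length: F = V × PW = 10.4 × 58.7 = 610.48 mm·m/s.
Spread over the 67 km slope with efficiency ε = 0.64: R = ε·F/W = 0.64 × 610.48 / 67000 m = 5.831e-03 mm/s.
R = 5.831e-03 × 3600 = 21.0 mm/hr.
Over 13 h: total = 21.0 × 13 = 273 mm.

R ≈ 21.0 mm/hr; total ≈ 273 mm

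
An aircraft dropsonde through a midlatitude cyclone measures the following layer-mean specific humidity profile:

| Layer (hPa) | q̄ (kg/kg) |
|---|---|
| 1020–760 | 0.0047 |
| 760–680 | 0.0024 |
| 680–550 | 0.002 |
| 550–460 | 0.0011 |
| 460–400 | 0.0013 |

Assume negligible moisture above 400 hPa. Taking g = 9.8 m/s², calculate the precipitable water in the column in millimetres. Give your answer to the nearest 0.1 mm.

Precipitable water is the column-integrated vapour mass per unit area: PW = (1/g) Σ q̄ Δp, with q in kg/kg and Δp in Pa (1 kg/m² of water = 1 mm).
Layer 1020–760 hPa: Δp = 260 hPa = 26000 Pa, q̄ = 0.0047 kg/kg → 0.0047 × 26000 / 9.8 = 12.47 mm
Layer 760–680 hPa: Δp = 80 hPa = 8000 Pa, q̄ = 0.0024 kg/kg → 0.0024 × 8000 / 9.8 = 1.96 mm
Layer 680–550 hPa: Δp = 130 hPa = 13000 Pa, q̄ = 0.002 kg/kg → 0.002 × 13000 / 9.8 = 2.65 mm
Layer 550–460 hPa: Δp = 90 hPa = 9000 Pa, q̄ = 0.0011 kg/kg → 0.0011 × 9000 / 9.8 = 1.01 mm
Layer 460–400 hPa: Δp = 60 hPa = 6000 Pa, q̄ = 0.0013 kg/kg → 0.0013 × 6000 / 9.8 = 0.80 mm
PW = 12.47 + 1.96 + 2.65 + 1.01 + 0.80 = 18.89 ≈ 18.9 mm.

PW ≈ 18.9 mm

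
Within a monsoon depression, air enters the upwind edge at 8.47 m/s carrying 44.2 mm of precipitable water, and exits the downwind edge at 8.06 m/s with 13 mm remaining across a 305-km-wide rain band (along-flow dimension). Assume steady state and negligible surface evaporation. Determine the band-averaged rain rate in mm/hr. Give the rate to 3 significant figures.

R ≈ 3.18 mm/hr

Column moisture flux per unit crosswind length is F = V × PW.
Inflow: F_in = 8.47 × 44.2 = 374.374 mm·m/s
Outflow: F_out = 8.06 × 13 = 104.78 mm·m/s
Steady-state rate R = (F_in − F_out)/L = (374.374 − 104.78) / 305000 m = 8.839e-04 mm/s.
R = 8.839e-04 × 3600 = 3.18 mm/hr.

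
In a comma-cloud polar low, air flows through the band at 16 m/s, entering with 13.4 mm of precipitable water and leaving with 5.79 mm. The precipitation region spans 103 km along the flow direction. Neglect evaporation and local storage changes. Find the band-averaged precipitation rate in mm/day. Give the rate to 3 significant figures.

R ≈ 102 mm/day

Column moisture flux per unit crosswind length is F = V × PW.
Inflow: F_in = 16 × 13.4 = 214.4 mm·m/s
Outflow: F_out = 16 × 5.79 = 92.64 mm·m/s
Steady-state rate R = (F_in − F_out)/L = (214.4 − 92.64) / 103000 m = 1.182e-03 mm/s.
R = 1.182e-03 × 3600 × 24 = 102 mm/day.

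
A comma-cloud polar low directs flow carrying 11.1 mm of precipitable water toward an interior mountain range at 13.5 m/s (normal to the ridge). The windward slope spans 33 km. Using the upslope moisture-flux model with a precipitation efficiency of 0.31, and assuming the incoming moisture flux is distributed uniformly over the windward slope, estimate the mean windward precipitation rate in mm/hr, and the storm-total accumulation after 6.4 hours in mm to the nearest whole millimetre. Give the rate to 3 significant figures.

Incoming column moisture flux per unit ridge length: F = V × PW = 13.5 × 11.1 = 149.85 mm·m/s.
Spread over the 33 km slope with efficiency ε = 0.31: R = ε·F/W = 0.31 × 149.85 / 33000 m = 1.408e-03 mm/s.
R = 1.408e-03 × 3600 = 5.07 mm/hr.
Over 6.4 h: total = 5.07 × 6.4 = 32.448 ≈ 32 mm.

R ≈ 5.07 mm/hr; total ≈ 32 mm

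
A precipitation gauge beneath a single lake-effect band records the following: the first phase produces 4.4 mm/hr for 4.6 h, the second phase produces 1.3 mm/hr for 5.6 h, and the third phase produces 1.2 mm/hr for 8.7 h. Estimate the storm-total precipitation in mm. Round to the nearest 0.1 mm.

total ≈ 38.0 mm

Total = Σ Rᵢ Δtᵢ = 4.4 × 4.6 + 1.3 × 5.6 + 1.2 × 8.7
      = 20.24 + 7.28 + 10.44 = 38.0 mm.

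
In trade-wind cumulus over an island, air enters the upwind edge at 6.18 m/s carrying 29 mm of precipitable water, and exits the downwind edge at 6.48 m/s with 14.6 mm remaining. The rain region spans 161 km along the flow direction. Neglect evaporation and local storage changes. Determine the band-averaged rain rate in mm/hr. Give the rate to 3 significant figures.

R ≈ 1.89 mm/hr

Column moisture flux per unit crosswind length is F = V × PW.
Inflow: F_in = 6.18 × 29 = 179.22 mm·m/s
Outflow: F_out = 6.48 × 14.6 = 94.608 mm·m/s
Steady-state rate R = (F_in − F_out)/L = (179.22 − 94.608) / 161000 m = 5.255e-04 mm/s.
R = 5.255e-04 × 3600 = 1.89 mm/hr.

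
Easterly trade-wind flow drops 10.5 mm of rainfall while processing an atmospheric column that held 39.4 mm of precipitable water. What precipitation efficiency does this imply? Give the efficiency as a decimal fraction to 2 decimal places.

ε ≈ 0.27

ε = rainfall / PW = 10.5 / 39.4 = 0.27.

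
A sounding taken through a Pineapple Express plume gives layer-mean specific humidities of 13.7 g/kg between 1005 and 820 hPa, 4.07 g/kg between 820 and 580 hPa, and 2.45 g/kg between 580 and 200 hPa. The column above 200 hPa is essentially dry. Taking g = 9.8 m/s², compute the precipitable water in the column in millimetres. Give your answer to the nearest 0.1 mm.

Precipitable water is the column-integrated vapour mass per unit area: PW = (1/g) Σ q̄ Δp, with q in kg/kg and Δp in Pa (1 kg/m² of water = 1 mm).
Layer 1005–820 hPa: Δp = 185 hPa = 18500 Pa, q̄ = 0.0137 kg/kg → 0.0137 × 18500 / 9.8 = 25.86 mm
Layer 820–580 hPa: Δp = 240 hPa = 24000 Pa, q̄ = 0.00407 kg/kg → 0.00407 × 24000 / 9.8 = 9.97 mm
Layer 580–200 hPa: Δp = 380 hPa = 38000 Pa, q̄ = 0.00245 kg/kg → 0.00245 × 38000 / 9.8 = 9.50 mm
PW = 25.86 + 9.97 + 9.50 = 45.33 ≈ 45.3 mm.

PW ≈ 45.3 mm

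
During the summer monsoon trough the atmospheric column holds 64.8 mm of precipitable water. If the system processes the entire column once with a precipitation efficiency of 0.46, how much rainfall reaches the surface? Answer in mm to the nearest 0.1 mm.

rainfall ≈ 29.8 mm

Rainfall = ε × PW = 0.46 × 64.8 = 29.8 mm.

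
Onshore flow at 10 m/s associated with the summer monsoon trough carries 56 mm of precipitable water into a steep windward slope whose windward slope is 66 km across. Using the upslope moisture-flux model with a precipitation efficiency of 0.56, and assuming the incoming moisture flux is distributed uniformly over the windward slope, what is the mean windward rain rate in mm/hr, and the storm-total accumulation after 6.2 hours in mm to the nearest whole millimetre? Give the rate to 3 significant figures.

R ≈ 17.1 mm/hr; total ≈ 106 mm

Incoming column moisture flux per unit ridge length: F = V × PW = 10 × 56 = 560 mm·m/s.
Spread over the 66 km slope with efficiency ε = 0.56: R = ε·F/W = 0.56 × 560 / 66000 m = 4.752e-03 mm/s.
R = 4.752e-03 × 3600 = 17.1 mm/hr.
Over 6.2 h: total = 17.1 × 6.2 = 106.02 ≈ 106 mm.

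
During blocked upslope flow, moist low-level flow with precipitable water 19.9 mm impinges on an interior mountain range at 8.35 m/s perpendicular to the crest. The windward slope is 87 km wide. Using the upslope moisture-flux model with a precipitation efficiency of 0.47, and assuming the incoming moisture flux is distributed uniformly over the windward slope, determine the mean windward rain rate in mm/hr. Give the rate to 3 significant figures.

R ≈ 3.23 mm/hr

Incoming column moisture flux per unit ridge length: F = V × PW = 8.35 × 19.9 = 166.165 mm·m/s.
Spread over the 87 km slope with efficiency ε = 0.47: R = ε·F/W = 0.47 × 166.165 / 87000 m = 8.977e-04 mm/s.
R = 8.977e-04 × 3600 = 3.23 mm/hr.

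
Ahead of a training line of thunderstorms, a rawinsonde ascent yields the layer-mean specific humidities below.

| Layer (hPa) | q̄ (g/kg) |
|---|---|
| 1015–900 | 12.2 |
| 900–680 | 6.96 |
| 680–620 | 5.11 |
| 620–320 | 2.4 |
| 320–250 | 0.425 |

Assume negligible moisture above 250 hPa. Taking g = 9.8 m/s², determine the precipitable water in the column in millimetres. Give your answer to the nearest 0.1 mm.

PW ≈ 40.7 mm

Precipitable water is the column-integrated vapour mass per unit area: PW = (1/g) Σ q̄ Δp, with q in kg/kg and Δp in Pa (1 kg/m² of water = 1 mm).
Layer 1015–900 hPa: Δp = 115 hPa = 11500 Pa, q̄ = 0.0122 kg/kg → 0.0122 × 11500 / 9.8 = 14.32 mm
Layer 900–680 hPa: Δp = 220 hPa = 22000 Pa, q̄ = 0.00696 kg/kg → 0.00696 × 22000 / 9.8 = 15.62 mm
Layer 680–620 hPa: Δp = 60 hPa = 6000 Pa, q̄ = 0.00511 kg/kg → 0.00511 × 6000 / 9.8 = 3.13 mm
Layer 620–320 hPa: Δp = 300 hPa = 30000 Pa, q̄ = 0.0024 kg/kg → 0.0024 × 30000 / 9.8 = 7.35 mm
Layer 320–250 hPa: Δp = 70 hPa = 7000 Pa, q̄ = 0.000425 kg/kg → 0.000425 × 7000 / 9.8 = 0.30 mm
PW = 14.32 + 15.62 + 3.13 + 7.35 + 0.30 = 40.72 ≈ 40.7 mm.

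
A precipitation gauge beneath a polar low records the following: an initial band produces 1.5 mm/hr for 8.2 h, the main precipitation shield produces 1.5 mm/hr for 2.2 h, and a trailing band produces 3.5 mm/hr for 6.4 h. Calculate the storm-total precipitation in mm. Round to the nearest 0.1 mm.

total ≈ 38.0 mm

Total = Σ Rᵢ Δtᵢ = 1.5 × 8.2 + 1.5 × 2.2 + 3.5 × 6.4
      = 12.3 + 3.3 + 22.4 = 38.0 mm.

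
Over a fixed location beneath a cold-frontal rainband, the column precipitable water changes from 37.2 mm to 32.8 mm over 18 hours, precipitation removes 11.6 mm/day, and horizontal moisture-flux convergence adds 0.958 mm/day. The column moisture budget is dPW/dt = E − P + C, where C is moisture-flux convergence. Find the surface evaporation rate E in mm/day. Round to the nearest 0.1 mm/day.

dPW/dt = (32.8 − 37.2) mm / (18/24 day) = -5.867 mm/day.
E = dPW/dt + P − C = (-5.867) + 11.6 − (0.958) = 4.8 mm/day.

E ≈ 4.8 mm/day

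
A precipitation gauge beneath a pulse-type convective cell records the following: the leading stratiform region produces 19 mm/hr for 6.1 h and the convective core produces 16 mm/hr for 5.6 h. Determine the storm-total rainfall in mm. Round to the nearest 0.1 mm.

Total = Σ Rᵢ Δtᵢ = 19 × 6.1 + 16 × 5.6
      = 115.9 + 89.6 = 205.5 mm.

total ≈ 205.5 mm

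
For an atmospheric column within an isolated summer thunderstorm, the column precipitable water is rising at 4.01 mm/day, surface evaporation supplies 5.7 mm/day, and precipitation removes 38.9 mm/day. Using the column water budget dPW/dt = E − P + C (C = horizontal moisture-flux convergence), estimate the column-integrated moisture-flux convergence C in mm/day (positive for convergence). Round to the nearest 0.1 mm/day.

dPW/dt = +4.01 mm/day.
C = dPW/dt − E + P = (+4.01) − 5.7 + 38.9 = 37.2 mm/day.

C ≈ 37.2 mm/day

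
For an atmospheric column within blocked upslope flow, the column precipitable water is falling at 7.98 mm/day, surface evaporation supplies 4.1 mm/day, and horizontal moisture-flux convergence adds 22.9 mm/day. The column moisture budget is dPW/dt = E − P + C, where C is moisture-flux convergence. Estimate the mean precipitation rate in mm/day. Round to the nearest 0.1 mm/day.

P ≈ 35.0 mm/day

dPW/dt = -7.98 mm/day.
P = E + C − dPW/dt = 4.1 + (22.9) − (-7.98) = 35.0 mm/day.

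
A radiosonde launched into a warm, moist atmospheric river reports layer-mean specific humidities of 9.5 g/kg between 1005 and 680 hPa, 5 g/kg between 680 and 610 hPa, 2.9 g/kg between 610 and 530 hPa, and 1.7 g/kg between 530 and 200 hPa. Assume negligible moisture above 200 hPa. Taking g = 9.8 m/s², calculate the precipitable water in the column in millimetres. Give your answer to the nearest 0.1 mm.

Precipitable water is the column-integrated vapour mass per unit area: PW = (1/g) Σ q̄ Δp, with q in kg/kg and Δp in Pa (1 kg/m² of water = 1 mm).
Layer 1005–680 hPa: Δp = 325 hPa = 32500 Pa, q̄ = 0.0095 kg/kg → 0.0095 × 32500 / 9.8 = 31.51 mm
Layer 680–610 hPa: Δp = 70 hPa = 7000 Pa, q̄ = 0.005 kg/kg → 0.005 × 7000 / 9.8 = 3.57 mm
Layer 610–530 hPa: Δp = 80 hPa = 8000 Pa, q̄ = 0.0029 kg/kg → 0.0029 × 8000 / 9.8 = 2.37 mm
Layer 530–200 hPa: Δp = 330 hPa = 33000 Pa, q̄ = 0.0017 kg/kg → 0.0017 × 33000 / 9.8 = 5.72 mm
PW = 31.51 + 3.57 + 2.37 + 5.72 = 43.17 ≈ 43.2 mm.

PW ≈ 43.2 mm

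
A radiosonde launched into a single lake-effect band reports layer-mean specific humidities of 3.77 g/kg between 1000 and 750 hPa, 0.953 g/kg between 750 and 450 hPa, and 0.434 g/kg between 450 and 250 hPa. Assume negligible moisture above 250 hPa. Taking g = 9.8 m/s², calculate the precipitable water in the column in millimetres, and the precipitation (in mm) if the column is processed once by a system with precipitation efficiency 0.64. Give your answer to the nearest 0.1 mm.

PW ≈ 13.4 mm; precipitation ≈ 8.6 mm

Precipitable water is the column-integrated vapour mass per unit area: PW = (1/g) Σ q̄ Δp, with q in kg/kg and Δp in Pa (1 kg/m² of water = 1 mm).
Layer 1000–750 hPa: Δp = 250 hPa = 25000 Pa, q̄ = 0.00377 kg/kg → 0.00377 × 25000 / 9.8 = 9.62 mm
Layer 750–450 hPa: Δp = 300 hPa = 30000 Pa, q̄ = 0.000953 kg/kg → 0.000953 × 30000 / 9.8 = 2.92 mm
Layer 450–250 hPa: Δp = 200 hPa = 20000 Pa, q̄ = 0.000434 kg/kg → 0.000434 × 20000 / 9.8 = 0.89 mm
PW = 9.62 + 2.92 + 0.89 = 13.43 ≈ 13.4 mm.
Precipitation = ε × PW = 0.64 × 13.4 = 8.6 mm.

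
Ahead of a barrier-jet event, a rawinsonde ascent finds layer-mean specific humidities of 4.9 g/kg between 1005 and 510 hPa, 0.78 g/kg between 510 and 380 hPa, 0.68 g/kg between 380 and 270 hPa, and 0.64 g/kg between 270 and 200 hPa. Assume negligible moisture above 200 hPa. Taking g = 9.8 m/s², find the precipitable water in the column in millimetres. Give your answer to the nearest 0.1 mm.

Precipitable water is the column-integrated vapour mass per unit area: PW = (1/g) Σ q̄ Δp, with q in kg/kg and Δp in Pa (1 kg/m² of water = 1 mm).
Layer 1005–510 hPa: Δp = 495 hPa = 49500 Pa, q̄ = 0.0049 kg/kg → 0.0049 × 49500 / 9.8 = 24.75 mm
Layer 510–380 hPa: Δp = 130 hPa = 13000 Pa, q̄ = 0.00078 kg/kg → 0.00078 × 13000 / 9.8 = 1.03 mm
Layer 380–270 hPa: Δp = 110 hPa = 11000 Pa, q̄ = 0.00068 kg/kg → 0.00068 × 11000 / 9.8 = 0.76 mm
Layer 270–200 hPa: Δp = 70 hPa = 7000 Pa, q̄ = 0.00064 kg/kg → 0.00064 × 7000 / 9.8 = 0.46 mm
PW = 24.75 + 1.03 + 0.76 + 0.46 = 27.00 ≈ 27.0 mm.

PW ≈ 27.0 mm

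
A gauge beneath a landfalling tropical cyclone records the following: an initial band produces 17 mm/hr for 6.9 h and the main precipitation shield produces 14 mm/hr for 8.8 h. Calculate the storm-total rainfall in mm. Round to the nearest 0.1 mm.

Total = Σ Rᵢ Δtᵢ = 17 × 6.9 + 14 × 8.8
      = 117.3 + 123.2 = 240.5 mm.

total ≈ 240.5 mm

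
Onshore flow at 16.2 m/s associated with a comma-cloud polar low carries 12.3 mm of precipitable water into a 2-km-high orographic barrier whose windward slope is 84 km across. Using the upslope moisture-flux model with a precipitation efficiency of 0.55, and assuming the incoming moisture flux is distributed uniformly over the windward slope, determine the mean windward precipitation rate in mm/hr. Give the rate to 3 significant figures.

R ≈ 4.70 mm/hr

Incoming column moisture flux per unit ridge length: F = V × PW = 16.2 × 12.3 = 199.26 mm·m/s.
Spread over the 84 km slope with efficiency ε = 0.55: R = ε·F/W = 0.55 × 199.26 / 84000 m = 1.305e-03 mm/s.
R = 1.305e-03 × 3600 = 4.70 mm/hr.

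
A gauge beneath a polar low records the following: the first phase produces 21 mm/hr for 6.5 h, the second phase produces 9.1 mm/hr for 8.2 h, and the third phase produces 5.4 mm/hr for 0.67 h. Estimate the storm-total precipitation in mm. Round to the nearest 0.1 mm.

Total = Σ Rᵢ Δtᵢ = 21 × 6.5 + 9.1 × 8.2 + 5.4 × 0.67
      = 136.5 + 74.62 + 3.618 = 214.7 mm.

total ≈ 214.7 mm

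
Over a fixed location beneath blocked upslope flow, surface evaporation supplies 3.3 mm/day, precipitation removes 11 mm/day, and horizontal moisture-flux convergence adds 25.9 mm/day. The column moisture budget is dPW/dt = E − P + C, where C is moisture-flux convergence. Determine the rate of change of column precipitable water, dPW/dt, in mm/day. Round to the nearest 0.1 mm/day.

dPW/dt ≈ 18.2 mm/day

dPW/dt = E − P + C = 3.3 − 11 + (25.9) = 18.2 mm/day.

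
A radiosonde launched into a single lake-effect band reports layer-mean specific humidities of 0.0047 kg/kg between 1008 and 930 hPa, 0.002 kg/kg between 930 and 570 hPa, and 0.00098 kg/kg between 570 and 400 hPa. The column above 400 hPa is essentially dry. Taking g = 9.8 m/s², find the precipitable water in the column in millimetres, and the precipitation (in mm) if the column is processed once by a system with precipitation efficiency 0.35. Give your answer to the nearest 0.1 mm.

PW ≈ 12.8 mm; precipitation ≈ 4.5 mm

Precipitable water is the column-integrated vapour mass per unit area: PW = (1/g) Σ q̄ Δp, with q in kg/kg and Δp in Pa (1 kg/m² of water = 1 mm).
Layer 1008–930 hPa: Δp = 78 hPa = 7800 Pa, q̄ = 0.0047 kg/kg → 0.0047 × 7800 / 9.8 = 3.74 mm
Layer 930–570 hPa: Δp = 360 hPa = 36000 Pa, q̄ = 0.002 kg/kg → 0.002 × 36000 / 9.8 = 7.35 mm
Layer 570–400 hPa: Δp = 170 hPa = 17000 Pa, q̄ = 0.00098 kg/kg → 0.00098 × 17000 / 9.8 = 1.70 mm
PW = 3.74 + 7.35 + 1.70 = 12.79 ≈ 12.8 mm.
Precipitation = ε × PW = 0.35 × 12.8 = 4.5 mm.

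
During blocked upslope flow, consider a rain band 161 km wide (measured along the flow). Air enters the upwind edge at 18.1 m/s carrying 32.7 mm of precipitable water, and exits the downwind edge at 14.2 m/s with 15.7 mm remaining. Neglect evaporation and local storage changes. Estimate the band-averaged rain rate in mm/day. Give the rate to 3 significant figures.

Column moisture flux per unit crosswind length is F = V × PW.
Inflow: F_in = 18.1 × 32.7 = 591.87 mm·m/s
Outflow: F_out = 14.2 × 15.7 = 222.94 mm·m/s
Steady-state rate R = (F_in − F_out)/L = (591.87 − 222.94) / 161000 m = 2.291e-03 mm/s.
R = 2.291e-03 × 3600 × 24 = 198 mm/day.

R ≈ 198 mm/day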